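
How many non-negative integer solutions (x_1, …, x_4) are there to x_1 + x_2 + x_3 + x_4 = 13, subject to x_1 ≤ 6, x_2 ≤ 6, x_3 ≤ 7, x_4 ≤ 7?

280

Without the upper bounds there are C(16,3) = 560 ways to split 13 among 4 variables.
Subtract solutions that violate a single cap (substitute x_i' = x_i − (cap_i+1)): x_1 ≥ 7 gives C(9,3) = 84; x_2 ≥ 7 gives C(9,3) = 84; x_3 ≥ 8 gives C(8,3) = 56; x_4 ≥ 8 gives C(8,3) = 56. Together 280.
No two caps can be exceeded simultaneously, so the pair terms are all 0.
By inclusion–exclusion the count is 560 − 280 + 0 = 280.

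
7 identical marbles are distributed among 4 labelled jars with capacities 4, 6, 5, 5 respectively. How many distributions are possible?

By stars and bars, unrestricted non-negative solutions to x_1+…+x_4 = 7 number C(7+3,3) = 120.
Subtract solutions that violate a single cap (substitute x_i' = x_i − (cap_i+1)): x_1 ≥ 5 gives C(5,3) = 10; x_2 ≥ 7 gives C(3,3) = 1; x_3 ≥ 6 gives C(4,3) = 4; x_4 ≥ 6 gives C(4,3) = 4. Together 19.
No two caps can be exceeded simultaneously, so the pair terms are all 0.
By inclusion–exclusion the count is 120 − 19 + 0 = 101.

101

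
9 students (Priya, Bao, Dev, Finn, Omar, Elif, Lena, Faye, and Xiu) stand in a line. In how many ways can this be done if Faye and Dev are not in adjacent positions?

282240

There are 9! = 362880 arrangements in all. If Faye and Dev are adjacent, merging them into one block gives 2·(8)! = 80640 arrangements.
So 362880 − 80640 = 282240 arrangements keep them apart.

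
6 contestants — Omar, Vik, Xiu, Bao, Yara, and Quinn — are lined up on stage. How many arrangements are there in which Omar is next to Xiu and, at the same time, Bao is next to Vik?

96

Treat {Omar,Xiu} as one block (2 orders) and {Bao,Vik} as another (2 orders).
That leaves 4 units to arrange: 2 × 2 × 4! = 4 × 24 = 96.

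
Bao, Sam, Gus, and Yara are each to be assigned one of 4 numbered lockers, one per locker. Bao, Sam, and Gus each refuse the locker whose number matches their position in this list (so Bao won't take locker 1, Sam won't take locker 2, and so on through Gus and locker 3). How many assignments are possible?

Let Aᵢ (for i ∈ {1, 2, 3}) be the placements that put person i in their forbidden locker. Any j of these fix j positions, leaving (4−j)! ways to fill the rest, and there are C(3,j) ways to pick which j.
By inclusion–exclusion, the number of valid placements is Σ_{j=0}^{3} (−1)^j C(3,j)·(4−j)!.
Computing: 24 − 18 + 6 − 1 = 11.

11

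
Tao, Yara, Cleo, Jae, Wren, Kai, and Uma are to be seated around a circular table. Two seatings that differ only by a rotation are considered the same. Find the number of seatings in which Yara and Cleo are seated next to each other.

240

Glue Yara and Cleo into a block (2 internal orders). Seating 6 units around a circle gives (5)! arrangements.
So 2 × (5)! = 2 × 120 = 240.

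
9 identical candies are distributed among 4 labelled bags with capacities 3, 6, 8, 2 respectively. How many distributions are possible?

Without the upper bounds there are C(12,3) = 220 ways to split 9 among 4 bags.
Subtract solutions that violate a single cap (substitute x_i' = x_i − (cap_i+1)): x_1 ≥ 4 gives C(8,3) = 56; x_2 ≥ 7 gives C(5,3) = 10; x_3 ≥ 9 gives C(3,3) = 1; x_4 ≥ 3 gives C(9,3) = 84. Together 151.
Add back pairs where two caps are both exceeded: 0 + 0 + 10 + 0 + 0 + 0 = 10.
By inclusion–exclusion the count is 220 − 151 + 10 = 79.

79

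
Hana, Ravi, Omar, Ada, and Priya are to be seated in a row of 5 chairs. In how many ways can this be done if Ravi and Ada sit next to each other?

Place the 3 others and the Ravi-Ada pair as 4 objects in a line; the pair has 2 internal arrangements.
That gives 2 × 4! = 2 × 24 = 48.

48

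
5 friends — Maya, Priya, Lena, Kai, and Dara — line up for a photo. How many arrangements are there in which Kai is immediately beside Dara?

Glue Kai and Dara into one block (2 internal orders), leaving 4 units to arrange in a row.
So the count is 2·(4)! = 48.

48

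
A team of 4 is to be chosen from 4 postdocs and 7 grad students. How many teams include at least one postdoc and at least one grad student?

Unrestricted: C(11,4) = 330 ways to pick any 4 of the 11.
Selections missing a whole group: no postdocs → C(7,4) = 35; no grad students → C(4,4) = 1.
Both groups omitted at once is impossible, so 330 − 36 = 294.

294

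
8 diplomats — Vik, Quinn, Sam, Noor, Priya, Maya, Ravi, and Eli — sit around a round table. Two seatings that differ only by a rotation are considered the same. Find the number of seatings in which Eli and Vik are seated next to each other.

1440

Treat {Eli, Vik} as one unit (2 internal orders) and seat the resulting 7 units around the table: (6)! circular arrangements.
So 2 × (6)! = 2 × 720 = 1440.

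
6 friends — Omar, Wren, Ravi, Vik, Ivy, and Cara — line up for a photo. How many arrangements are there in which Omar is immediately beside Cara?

Glue Omar and Cara into one block (2 internal orders), leaving 5 units to arrange in a row.
So the count is 2·(5)! = 240.

240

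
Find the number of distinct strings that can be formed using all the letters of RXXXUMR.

420

Letter multiplicities in RXXXUMR: M×1, R×2, U×1, X×3.
Dividing 7! = 5040 by 3!·2! = 12 for the repeated letters gives 420.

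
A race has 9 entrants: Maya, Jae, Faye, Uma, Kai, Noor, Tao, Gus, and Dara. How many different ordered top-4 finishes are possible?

3024

There are 9 choices for 1st place, 8 for 2nd, and so on down to 6 for position 4.
That gives 9 × 8 × 7 × 6 = 3024.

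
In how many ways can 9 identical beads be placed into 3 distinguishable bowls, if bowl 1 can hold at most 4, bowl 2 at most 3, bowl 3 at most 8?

Without the upper bounds there are C(11,2) = 55 ways to split 9 among 3 bowls.
Subtract solutions that violate a single cap (substitute x_i' = x_i − (cap_i+1)): x_1 ≥ 5 gives C(6,2) = 15; x_2 ≥ 4 gives C(7,2) = 21; x_3 ≥ 9 gives C(2,2) = 1. Together 37.
Add back pairs where two caps are both exceeded: 1 + 0 + 0 = 1.
By inclusion–exclusion the count is 55 − 37 + 1 = 19.

19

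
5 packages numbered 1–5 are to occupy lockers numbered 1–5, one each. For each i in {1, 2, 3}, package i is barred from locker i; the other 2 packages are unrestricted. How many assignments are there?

64

Let Aᵢ (for i ∈ {1, 2, 3}) be the placements that put package i in its forbidden locker. Any j of these fix j positions, leaving (5−j)! ways to fill the rest, and there are C(3,j) ways to pick which j.
By inclusion–exclusion, the number of valid placements is Σ_{j=0}^{3} (−1)^j C(3,j)·(5−j)!.
Computing: 120 − 72 + 18 − 2 = 64.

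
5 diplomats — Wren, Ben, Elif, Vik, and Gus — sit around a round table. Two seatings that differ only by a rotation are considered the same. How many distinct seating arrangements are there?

Seat Wren anywhere (absorbing the rotational symmetry), then permute the other 4: (4)! = 24.

24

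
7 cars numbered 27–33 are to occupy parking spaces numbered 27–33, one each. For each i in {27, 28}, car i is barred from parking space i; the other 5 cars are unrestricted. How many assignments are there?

3720

Let Aᵢ (for i ∈ {27, 28}) be the placements that put car i in its forbidden parking space. Any j of these fix j positions, leaving (7−j)! ways to fill the rest, and there are C(2,j) ways to pick which j.
By inclusion–exclusion, the number of valid placements is Σ_{j=0}^{2} (−1)^j C(2,j)·(7−j)!.
Computing: 5040 − 1440 + 120 = 3720.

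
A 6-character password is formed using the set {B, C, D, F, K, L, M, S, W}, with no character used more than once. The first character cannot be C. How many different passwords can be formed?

53760

The first character has 9−1 = 8 choices (anything except C).
The remaining 5 characters are filled from the other 8 symbols without repetition: 8 × 7 × 6 × 5 × 4 = 6720.
Total: 8 × 6720 = 53760.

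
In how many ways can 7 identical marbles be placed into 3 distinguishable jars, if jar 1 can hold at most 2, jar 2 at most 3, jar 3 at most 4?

6

By stars and bars, unrestricted non-negative solutions to x_1+…+x_3 = 7 number C(7+2,2) = 36.
Subtract solutions that violate a single cap (substitute x_i' = x_i − (cap_i+1)): x_1 ≥ 3 gives C(6,2) = 15; x_2 ≥ 4 gives C(5,2) = 10; x_3 ≥ 5 gives C(4,2) = 6. Together 31.
Add back pairs where two caps are both exceeded: 1 + 0 + 0 = 1.
By inclusion–exclusion the count is 36 − 31 + 1 = 6.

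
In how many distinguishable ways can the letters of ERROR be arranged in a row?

20

ERROR has 5 letters with R appearing 3 times.
The number of distinct arrangements is 5!/(3!) = 120/6 = 20.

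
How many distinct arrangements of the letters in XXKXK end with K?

4

Fix K in the last position and arrange the remaining 4 letters.
Those 4 letters have X appearing 3 times, giving (4)!/(3!) = 4.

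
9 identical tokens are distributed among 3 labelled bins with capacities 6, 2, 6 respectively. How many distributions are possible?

15

Without the upper bounds there are C(11,2) = 55 ways to split 9 among 3 bins.
Subtract solutions that violate a single cap (substitute x_i' = x_i − (cap_i+1)): x_1 ≥ 7 gives C(4,2) = 6; x_2 ≥ 3 gives C(8,2) = 28; x_3 ≥ 7 gives C(4,2) = 6. Together 40.
No two caps can be exceeded simultaneously, so the pair terms are all 0.
By inclusion–exclusion the count is 55 − 40 + 0 = 15.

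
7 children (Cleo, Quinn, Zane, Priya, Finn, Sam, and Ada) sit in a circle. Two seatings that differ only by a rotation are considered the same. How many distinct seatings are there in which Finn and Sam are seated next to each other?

Treat {Finn, Sam} as one unit (2 internal orders) and seat the resulting 6 units around the table: (5)! circular arrangements.
So 2 × (5)! = 2 × 120 = 240.

240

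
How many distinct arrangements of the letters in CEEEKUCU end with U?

Fix U in the last position and arrange the remaining 7 letters.
Those 7 letters have C appearing twice and E appearing 3 times, giving (7)!/(3!·2!) = 420.

420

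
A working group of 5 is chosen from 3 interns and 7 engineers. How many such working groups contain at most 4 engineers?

Split by how many engineers are chosen (0 through 4).
Sum: C(7,0)·C(3,5) + C(7,1)·C(3,4) + C(7,2)·C(3,3) + C(7,3)·C(3,2) + C(7,4)·C(3,1) = 0 + 0 + 21 + 105 + 105 = 231.

231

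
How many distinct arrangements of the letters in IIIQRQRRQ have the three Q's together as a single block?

140

Treat the 3 copies of Q as a single block. The multiset to arrange is then {QQQ, I, I, I, R, R, R}, 7 items in all.
That gives (7)!/(3!·3!) = 140 arrangements.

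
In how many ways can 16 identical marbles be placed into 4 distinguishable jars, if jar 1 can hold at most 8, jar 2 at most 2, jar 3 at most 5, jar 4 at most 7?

63

By stars and bars, unrestricted non-negative solutions to x_1+…+x_4 = 16 number C(16+3,3) = 969.
Subtract solutions that violate a single cap (substitute x_i' = x_i − (cap_i+1)): x_1 ≥ 9 gives C(10,3) = 120; x_2 ≥ 3 gives C(16,3) = 560; x_3 ≥ 6 gives C(13,3) = 286; x_4 ≥ 8 gives C(11,3) = 165. Together 1131.
Add back pairs where two caps are both exceeded: 35 + 4 + 0 + 120 + 56 + 10 = 225.
By inclusion–exclusion the count is 969 − 1131 + 225 = 63.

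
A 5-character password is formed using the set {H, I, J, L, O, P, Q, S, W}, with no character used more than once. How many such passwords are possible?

15120

This is a permutation of 5 out of 9: P(9,5) = 9!/4!.
9 × 8 × 7 × 6 × 5 = 15120.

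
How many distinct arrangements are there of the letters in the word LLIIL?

Letter multiplicities in LLIIL: I×2, L×3.
The number of distinct arrangements is 5!/(3!·2!) = 120/12 = 10.

10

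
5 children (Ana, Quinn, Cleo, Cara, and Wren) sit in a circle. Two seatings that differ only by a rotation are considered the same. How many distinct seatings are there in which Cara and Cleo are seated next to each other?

Treat {Cara, Cleo} as one unit (2 internal orders) and seat the resulting 4 units around the table: (3)! circular arrangements.
So 2 × (3)! = 2 × 6 = 12.

12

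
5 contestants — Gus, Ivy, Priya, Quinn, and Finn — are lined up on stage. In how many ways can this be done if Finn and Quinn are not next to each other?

72

There are 5! = 120 arrangements in all. If Finn and Quinn are adjacent, merging them into one block gives 2·(4)! = 48 arrangements.
So 120 − 48 = 72 arrangements keep them apart.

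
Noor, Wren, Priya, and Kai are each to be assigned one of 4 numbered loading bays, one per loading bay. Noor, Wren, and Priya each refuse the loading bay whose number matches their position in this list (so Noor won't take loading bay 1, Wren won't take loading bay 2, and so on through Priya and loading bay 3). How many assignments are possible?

11

Let Aᵢ (for i ∈ {1, 2, 3}) be the placements that put person i in their forbidden loading bay. Any j of these fix j positions, leaving (4−j)! ways to fill the rest, and there are C(3,j) ways to pick which j.
By inclusion–exclusion, the number of valid placements is Σ_{j=0}^{3} (−1)^j C(3,j)·(4−j)!.
Computing: 24 − 18 + 6 − 1 = 11.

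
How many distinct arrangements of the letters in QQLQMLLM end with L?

Fix L in the last position and arrange the remaining 7 letters.
Those 7 letters have L appearing twice, M appearing twice, and Q appearing 3 times, giving (7)!/(3!·2!·2!) = 210.

210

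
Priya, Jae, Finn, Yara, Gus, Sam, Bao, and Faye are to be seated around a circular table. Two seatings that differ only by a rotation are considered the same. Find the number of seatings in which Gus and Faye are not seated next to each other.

Without the restriction there are (7)! = 5040 seatings.
Seatings with Gus beside Faye: treat them as a block with 2 internal orders, giving 2 × (6)! = 1440.
Subtracting, 5040 − 1440 = 3600.

3600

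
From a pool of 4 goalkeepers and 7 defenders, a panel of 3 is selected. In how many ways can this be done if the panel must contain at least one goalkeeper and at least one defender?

Unrestricted: C(11,3) = 165 ways to pick any 3 of the 11.
Selections missing a whole group: no goalkeepers → C(7,3) = 35; no defenders → C(4,3) = 4.
Both groups omitted at once is impossible, so 165 − 39 = 126.

126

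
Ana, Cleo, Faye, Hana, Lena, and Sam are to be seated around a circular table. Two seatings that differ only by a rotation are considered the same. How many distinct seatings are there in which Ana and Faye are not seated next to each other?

Without the restriction there are (5)! = 120 seatings.
Seatings with Ana beside Faye: treat them as a block with 2 internal orders, giving 2 × (4)! = 48.
Subtracting, 120 − 48 = 72.

72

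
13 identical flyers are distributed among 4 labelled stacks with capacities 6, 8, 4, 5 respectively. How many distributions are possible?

Without the upper bounds there are C(16,3) = 560 ways to split 13 among 4 stacks.
Subtract solutions that violate a single cap (substitute x_i' = x_i − (cap_i+1)): x_1 ≥ 7 gives C(9,3) = 84; x_2 ≥ 9 gives C(7,3) = 35; x_3 ≥ 5 gives C(11,3) = 165; x_4 ≥ 6 gives C(10,3) = 120. Together 404.
Add back pairs where two caps are both exceeded: 0 + 4 + 1 + 0 + 0 + 10 = 15.
By inclusion–exclusion the count is 560 − 404 + 15 = 171.

171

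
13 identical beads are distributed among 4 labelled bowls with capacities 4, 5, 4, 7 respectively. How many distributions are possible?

96

Without the upper bounds there are C(16,3) = 560 ways to split 13 among 4 bowls.
Subtract solutions that violate a single cap (substitute x_i' = x_i − (cap_i+1)): x_1 ≥ 5 gives C(11,3) = 165; x_2 ≥ 6 gives C(10,3) = 120; x_3 ≥ 5 gives C(11,3) = 165; x_4 ≥ 8 gives C(8,3) = 56. Together 506.
Add back pairs where two caps are both exceeded: 10 + 20 + 1 + 10 + 0 + 1 = 42.
By inclusion–exclusion the count is 560 − 506 + 42 = 96.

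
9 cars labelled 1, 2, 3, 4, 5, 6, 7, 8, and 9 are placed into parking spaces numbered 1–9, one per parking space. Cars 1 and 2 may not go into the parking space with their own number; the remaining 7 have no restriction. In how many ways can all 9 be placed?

287280

Let Aᵢ (for i ∈ {1, 2}) be the placements that put car i in its forbidden parking space. Any j of these fix j positions, leaving (9−j)! ways to fill the rest, and there are C(2,j) ways to pick which j.
By inclusion–exclusion, the number of valid placements is Σ_{j=0}^{2} (−1)^j C(2,j)·(9−j)!.
Computing: 362880 − 80640 + 5040 = 287280.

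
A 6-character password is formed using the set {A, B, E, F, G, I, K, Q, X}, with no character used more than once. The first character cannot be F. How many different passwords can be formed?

53760

The first character has 9−1 = 8 choices (anything except F).
The remaining 5 characters are filled from the other 8 symbols without repetition: 8 × 7 × 6 × 5 × 4 = 6720.
Total: 8 × 6720 = 53760.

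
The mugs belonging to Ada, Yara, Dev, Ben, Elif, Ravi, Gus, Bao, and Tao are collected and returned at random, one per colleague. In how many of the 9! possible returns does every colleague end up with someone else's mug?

Count assignments avoiding every fixed point. For any j of the 9 colleagues fixed to their own mug, the other 9−j can be arranged in (9−j)! ways.
By inclusion–exclusion this is Σ_{j=0}^{9} (−1)^j C(9,j)·(9−j)!.
Computing: 362880 − 362880 + 181440 − 60480 + 15120 − 3024 + 504 − 72 + 9 − 1 = 133496.

133496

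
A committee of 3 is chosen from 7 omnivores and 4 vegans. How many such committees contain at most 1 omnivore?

Split by how many omnivores are chosen (0 through 1).
Sum: C(7,0)·C(4,3) + C(7,1)·C(4,2) = 4 + 42 = 46.

46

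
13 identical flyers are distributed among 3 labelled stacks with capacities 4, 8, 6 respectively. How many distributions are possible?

20

Without the upper bounds there are C(15,2) = 105 ways to split 13 among 3 stacks.
Subtract solutions that violate a single cap (substitute x_i' = x_i − (cap_i+1)): x_1 ≥ 5 gives C(10,2) = 45; x_2 ≥ 9 gives C(6,2) = 15; x_3 ≥ 7 gives C(8,2) = 28. Together 88.
Add back pairs where two caps are both exceeded: 0 + 3 + 0 = 3.
By inclusion–exclusion the count is 105 − 88 + 3 = 20.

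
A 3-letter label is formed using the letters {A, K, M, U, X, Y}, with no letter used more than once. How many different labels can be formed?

120

This is a permutation of 3 out of 6: P(6,3) = 6!/3!.
6 × 5 × 4 = 120.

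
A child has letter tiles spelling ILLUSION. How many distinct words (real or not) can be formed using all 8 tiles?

10080

ILLUSION has 8 letters with I appearing twice and L appearing twice.
The number of distinct arrangements is 8!/(2!·2!) = 40320/4 = 10080.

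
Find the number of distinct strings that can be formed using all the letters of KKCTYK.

Letter multiplicities in KKCTYK: C×1, K×3, T×1, Y×1.
So there are 6! / (3!) = 120 distinguishable arrangements.

120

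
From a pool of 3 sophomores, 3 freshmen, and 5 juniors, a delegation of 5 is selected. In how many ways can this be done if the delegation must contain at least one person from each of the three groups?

345

Total 5-person selections from all 11: C(11,5) = 462.
Selections missing a whole group: no sophomores → C(8,5) = 56; no freshmen → C(8,5) = 56; no juniors → C(6,5) = 6.
Add back selections omitting two groups (i.e. drawn from a single group): C(3,5) + C(3,5) + C(5,5) = 1.
By inclusion–exclusion: 462 − 118 + 1 = 345.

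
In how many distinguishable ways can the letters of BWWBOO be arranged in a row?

Letter multiplicities in BWWBOO: B×2, O×2, W×2.
Dividing 6! = 720 by 2!·2!·2! = 8 for the repeated letters gives 90.

90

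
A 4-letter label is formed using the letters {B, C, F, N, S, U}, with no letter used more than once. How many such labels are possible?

With no repetition, fill the 4 letters in order: 6 choices, then 5, down to 3.
6 × 5 × 4 × 3 = 360.

360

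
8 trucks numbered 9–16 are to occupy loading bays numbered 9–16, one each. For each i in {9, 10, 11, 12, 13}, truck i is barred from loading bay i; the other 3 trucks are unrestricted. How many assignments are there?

Let Aᵢ (for 9 ≤ i ≤ 13) be the placements that put truck i in its forbidden loading bay. Any j of these fix j positions, leaving (8−j)! ways to fill the rest, and there are C(5,j) ways to pick which j.
By inclusion–exclusion, the number of valid placements is Σ_{j=0}^{5} (−1)^j C(5,j)·(8−j)!.
Computing: 40320 − 25200 + 7200 − 1200 + 120 − 6 = 21234.

21234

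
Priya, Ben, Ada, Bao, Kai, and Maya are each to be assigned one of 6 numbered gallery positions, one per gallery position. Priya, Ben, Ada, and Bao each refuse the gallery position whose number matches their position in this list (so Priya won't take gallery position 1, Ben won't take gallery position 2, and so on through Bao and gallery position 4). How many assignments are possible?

Let Aᵢ (for 1 ≤ i ≤ 4) be the placements that put person i in their forbidden gallery position. Any j of these fix j positions, leaving (6−j)! ways to fill the rest, and there are C(4,j) ways to pick which j.
By inclusion–exclusion, the number of valid placements is Σ_{j=0}^{4} (−1)^j C(4,j)·(6−j)!.
Computing: 720 − 480 + 144 − 24 + 2 = 362.

362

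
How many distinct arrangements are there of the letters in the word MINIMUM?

Letter multiplicities in MINIMUM: I×2, M×3, N×1, U×1.
So there are 7! / (3!·2!) = 420 distinguishable arrangements.

420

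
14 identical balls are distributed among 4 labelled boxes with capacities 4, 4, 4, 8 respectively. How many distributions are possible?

Without the upper bounds there are C(17,3) = 680 ways to split 14 among 4 boxes.
Subtract solutions that violate a single cap (substitute x_i' = x_i − (cap_i+1)): x_1 ≥ 5 gives C(12,3) = 220; x_2 ≥ 5 gives C(12,3) = 220; x_3 ≥ 5 gives C(12,3) = 220; x_4 ≥ 9 gives C(8,3) = 56. Together 716.
Add back pairs where two caps are both exceeded: 35 + 35 + 1 + 35 + 1 + 1 = 108.
By inclusion–exclusion the count is 680 − 716 + 108 = 72.

72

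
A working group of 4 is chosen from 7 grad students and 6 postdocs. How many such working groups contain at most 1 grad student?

Split by how many grad students are chosen (0 through 1).
Sum: C(7,0)·C(6,4) + C(7,1)·C(6,3) = 15 + 140 = 155.

155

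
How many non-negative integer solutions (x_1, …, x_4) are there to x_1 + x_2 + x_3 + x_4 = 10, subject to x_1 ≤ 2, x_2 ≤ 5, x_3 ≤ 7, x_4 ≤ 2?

44

Without the upper bounds there are C(13,3) = 286 ways to split 10 among 4 variables.
Subtract solutions that violate a single cap (substitute x_i' = x_i − (cap_i+1)): x_1 ≥ 3 gives C(10,3) = 120; x_2 ≥ 6 gives C(7,3) = 35; x_3 ≥ 8 gives C(5,3) = 10; x_4 ≥ 3 gives C(10,3) = 120. Together 285.
Add back pairs where two caps are both exceeded: 4 + 0 + 35 + 0 + 4 + 0 = 43.
By inclusion–exclusion the count is 286 − 285 + 43 = 44.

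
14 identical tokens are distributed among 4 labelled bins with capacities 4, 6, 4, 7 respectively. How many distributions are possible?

By stars and bars, unrestricted non-negative solutions to x_1+…+x_4 = 14 number C(14+3,3) = 680.
Subtract solutions that violate a single cap (substitute x_i' = x_i − (cap_i+1)): x_1 ≥ 5 gives C(12,3) = 220; x_2 ≥ 7 gives C(10,3) = 120; x_3 ≥ 5 gives C(12,3) = 220; x_4 ≥ 8 gives C(9,3) = 84. Together 644.
Add back pairs where two caps are both exceeded: 10 + 35 + 4 + 10 + 0 + 4 = 63.
By inclusion–exclusion the count is 680 − 644 + 63 = 99.

99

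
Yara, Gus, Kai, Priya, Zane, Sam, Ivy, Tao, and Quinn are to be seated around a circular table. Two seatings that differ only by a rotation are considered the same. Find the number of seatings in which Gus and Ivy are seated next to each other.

Treat {Gus, Ivy} as one unit (2 internal orders) and seat the resulting 8 units around the table: (7)! circular arrangements.
So 2 × (7)! = 2 × 5040 = 10080.

10080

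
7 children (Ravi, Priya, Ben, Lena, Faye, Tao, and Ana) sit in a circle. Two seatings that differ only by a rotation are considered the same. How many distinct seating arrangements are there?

Fix one person's seat to break rotational symmetry; the remaining 6 people can be arranged in (6)! = 720 ways.

720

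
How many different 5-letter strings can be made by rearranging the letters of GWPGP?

30

Letter multiplicities in GWPGP: G×2, P×2, W×1.
The number of distinct arrangements is 5!/(2!·2!) = 120/4 = 30.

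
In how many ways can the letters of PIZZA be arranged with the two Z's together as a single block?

Treat the 2 copies of Z as a single block. The multiset to arrange is then {ZZ, A, I, P}, 4 items in all.
All 4 items are distinct, so there are (4)! = 24 arrangements.

24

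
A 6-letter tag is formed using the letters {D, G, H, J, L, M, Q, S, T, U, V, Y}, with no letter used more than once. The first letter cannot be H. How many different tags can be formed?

609840

The first letter has 12−1 = 11 choices (anything except H).
The remaining 5 letters are filled from the other 11 symbols without repetition: 11 × 10 × 9 × 8 × 7 = 55440.
Total: 11 × 55440 = 609840.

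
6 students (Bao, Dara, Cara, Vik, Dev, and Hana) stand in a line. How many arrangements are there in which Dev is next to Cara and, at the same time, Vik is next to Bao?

Treat {Dev,Cara} as one block (2 orders) and {Vik,Bao} as another (2 orders).
That leaves 4 units to arrange: 2 × 2 × 4! = 4 × 24 = 96.

96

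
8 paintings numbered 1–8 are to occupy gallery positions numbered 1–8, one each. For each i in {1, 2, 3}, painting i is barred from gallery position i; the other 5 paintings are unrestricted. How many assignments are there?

27240

Let Aᵢ (for i ∈ {1, 2, 3}) be the placements that put painting i in its forbidden gallery position. Any j of these fix j positions, leaving (8−j)! ways to fill the rest, and there are C(3,j) ways to pick which j.
By inclusion–exclusion, the number of valid placements is Σ_{j=0}^{3} (−1)^j C(3,j)·(8−j)!.
Computing: 40320 − 15120 + 2160 − 120 = 27240.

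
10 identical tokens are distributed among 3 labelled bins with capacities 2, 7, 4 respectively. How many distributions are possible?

9

Without the upper bounds there are C(12,2) = 66 ways to split 10 among 3 bins.
Subtract solutions that violate a single cap (substitute x_i' = x_i − (cap_i+1)): x_1 ≥ 3 gives C(9,2) = 36; x_2 ≥ 8 gives C(4,2) = 6; x_3 ≥ 5 gives C(7,2) = 21. Together 63.
Add back pairs where two caps are both exceeded: 0 + 6 + 0 = 6.
By inclusion–exclusion the count is 66 − 63 + 6 = 9.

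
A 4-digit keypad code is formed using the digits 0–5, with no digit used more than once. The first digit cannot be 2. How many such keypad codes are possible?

300

The first digit has 6−1 = 5 choices (anything except 2).
The remaining 3 digits are filled from the other 5 symbols without repetition: 5 × 4 × 3 = 60.
Total: 5 × 60 = 300.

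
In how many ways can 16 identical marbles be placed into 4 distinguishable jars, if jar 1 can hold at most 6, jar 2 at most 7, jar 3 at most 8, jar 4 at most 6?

264

By stars and bars, unrestricted non-negative solutions to x_1+…+x_4 = 16 number C(16+3,3) = 969.
Subtract solutions that violate a single cap (substitute x_i' = x_i − (cap_i+1)): x_1 ≥ 7 gives C(12,3) = 220; x_2 ≥ 8 gives C(11,3) = 165; x_3 ≥ 9 gives C(10,3) = 120; x_4 ≥ 7 gives C(12,3) = 220. Together 725.
Add back pairs where two caps are both exceeded: 4 + 1 + 10 + 0 + 4 + 1 = 20.
By inclusion–exclusion the count is 969 − 725 + 20 = 264.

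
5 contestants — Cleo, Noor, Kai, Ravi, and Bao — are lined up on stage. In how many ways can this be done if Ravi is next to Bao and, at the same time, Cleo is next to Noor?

Treat {Ravi,Bao} as one block (2 orders) and {Cleo,Noor} as another (2 orders).
That leaves 3 units to arrange: 2 × 2 × 3! = 4 × 6 = 24.

24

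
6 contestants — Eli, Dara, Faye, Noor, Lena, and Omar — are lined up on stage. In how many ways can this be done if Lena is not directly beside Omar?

Of the 6! = 720 arrangements, those with Lena and Omar adjacent number 2 × 5! = 240 (treat the pair as a block with 2 internal orders).
Complementary counting: 720 − 240 = 480.

480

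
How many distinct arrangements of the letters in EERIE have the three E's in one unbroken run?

Treat the 3 copies of E as a single block. The multiset to arrange is then {EEE, I, R}, 3 items in all.
All 3 items are distinct, so there are (3)! = 6 arrangements.

6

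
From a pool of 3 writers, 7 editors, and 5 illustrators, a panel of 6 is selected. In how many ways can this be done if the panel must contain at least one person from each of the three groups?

3850

With no constraint there are C(15,6) = 5005 possible selections.
Subtract selections that omit an entire group: no writers → C(12,6) = 924; no editors → C(8,6) = 28; no illustrators → C(10,6) = 210.
Add back selections omitting two groups (i.e. drawn from a single group): C(3,6) + C(7,6) + C(5,6) = 7.
By inclusion–exclusion: 5005 − 1162 + 7 = 3850.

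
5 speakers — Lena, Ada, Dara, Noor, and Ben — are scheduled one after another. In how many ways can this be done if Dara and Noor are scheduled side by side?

48

Glue Dara and Noor into one block (2 internal orders), leaving 4 units to arrange in a row.
That gives 2 × 4! = 2 × 24 = 48.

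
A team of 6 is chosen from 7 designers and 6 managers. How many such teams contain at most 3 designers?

1058

Split by how many designers are chosen (0 through 3).
Sum: C(7,0)·C(6,6) + C(7,1)·C(6,5) + C(7,2)·C(6,4) + C(7,3)·C(6,3) = 1 + 42 + 315 + 700 = 1058.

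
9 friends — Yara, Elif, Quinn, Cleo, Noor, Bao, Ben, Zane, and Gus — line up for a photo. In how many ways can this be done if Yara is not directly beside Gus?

282240

Of the 9! = 362880 arrangements, those with Yara and Gus adjacent number 2 × 8! = 80640 (treat the pair as a block with 2 internal orders).
So 362880 − 80640 = 282240 arrangements keep them apart.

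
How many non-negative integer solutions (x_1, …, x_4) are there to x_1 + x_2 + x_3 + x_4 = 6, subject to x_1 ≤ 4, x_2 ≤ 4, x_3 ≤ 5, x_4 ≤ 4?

71

By stars and bars, unrestricted non-negative solutions to x_1+…+x_4 = 6 number C(6+3,3) = 84.
Subtract solutions that violate a single cap (substitute x_i' = x_i − (cap_i+1)): x_1 ≥ 5 gives C(4,3) = 4; x_2 ≥ 5 gives C(4,3) = 4; x_3 ≥ 6 gives C(3,3) = 1; x_4 ≥ 5 gives C(4,3) = 4. Together 13.
No two caps can be exceeded simultaneously, so the pair terms are all 0.
By inclusion–exclusion the count is 84 − 13 + 0 = 71.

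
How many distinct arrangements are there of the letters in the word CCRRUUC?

The 7 letters of CCRRUUC have repeats: C appearing 3 times, R appearing twice, and U appearing twice.
So there are 7! / (3!·2!·2!) = 210 distinguishable arrangements.

210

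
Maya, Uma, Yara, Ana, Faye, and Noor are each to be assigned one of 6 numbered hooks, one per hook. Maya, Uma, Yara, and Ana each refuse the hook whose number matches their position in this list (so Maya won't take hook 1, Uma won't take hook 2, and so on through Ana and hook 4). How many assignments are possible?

362

Let Aᵢ (for 1 ≤ i ≤ 4) be the placements that put person i in their forbidden hook. Any j of these fix j positions, leaving (6−j)! ways to fill the rest, and there are C(4,j) ways to pick which j.
By inclusion–exclusion, the number of valid placements is Σ_{j=0}^{4} (−1)^j C(4,j)·(6−j)!.
Computing: 720 − 480 + 144 − 24 + 2 = 362.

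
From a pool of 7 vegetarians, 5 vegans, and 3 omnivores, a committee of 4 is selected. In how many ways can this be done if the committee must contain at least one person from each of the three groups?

630

Unrestricted: C(15,4) = 1365 ways to pick any 4 of the 15.
Subtract selections that omit an entire group: no vegetarians → C(8,4) = 70; no vegans → C(10,4) = 210; no omnivores → C(12,4) = 495.
Add back selections omitting two groups (i.e. drawn from a single group): C(7,4) + C(5,4) + C(3,4) = 40.
By inclusion–exclusion: 1365 − 775 + 40 = 630.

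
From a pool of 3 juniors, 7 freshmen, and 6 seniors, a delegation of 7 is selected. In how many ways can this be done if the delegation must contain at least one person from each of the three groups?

9569

Total 7-person selections from all 16: C(16,7) = 11440.
Subtract selections that omit an entire group: no juniors → C(13,7) = 1716; no freshmen → C(9,7) = 36; no seniors → C(10,7) = 120.
Add back selections omitting two groups (i.e. drawn from a single group): C(3,7) + C(7,7) + C(6,7) = 1.
By inclusion–exclusion: 11440 − 1872 + 1 = 9569.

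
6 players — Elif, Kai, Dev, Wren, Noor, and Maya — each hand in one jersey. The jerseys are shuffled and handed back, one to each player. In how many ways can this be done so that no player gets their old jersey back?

265

Let Aᵢ be the assignments in which player i gets their old jersey. We want the size of the complement of A₁∪…∪A_6.
By inclusion–exclusion this is Σ_{j=0}^{6} (−1)^j C(6,j)·(6−j)!.
Computing: 720 − 720 + 360 − 120 + 30 − 6 + 1 = 265.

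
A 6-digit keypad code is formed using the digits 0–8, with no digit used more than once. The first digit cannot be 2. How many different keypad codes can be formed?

The first digit has 9−1 = 8 choices (anything except 2).
The remaining 5 digits are filled from the other 8 symbols without repetition: 8 × 7 × 6 × 5 × 4 = 6720.
Total: 8 × 6720 = 53760.

53760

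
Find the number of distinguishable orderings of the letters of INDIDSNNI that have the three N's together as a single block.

420

Treat the 3 copies of N as a single block. The multiset to arrange is then {NNN, D, D, I, I, I, S}, 7 items in all.
That gives (7)!/(3!·2!) = 420 arrangements.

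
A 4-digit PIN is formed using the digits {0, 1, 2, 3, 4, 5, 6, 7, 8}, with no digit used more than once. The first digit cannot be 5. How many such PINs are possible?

The first digit has 9−1 = 8 choices (anything except 5).
The remaining 3 digits are filled from the other 8 symbols without repetition: 8 × 7 × 6 = 336.
Total: 8 × 336 = 2688.

2688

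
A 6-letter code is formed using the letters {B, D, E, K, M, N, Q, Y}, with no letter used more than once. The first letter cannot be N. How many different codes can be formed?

The first letter has 8−1 = 7 choices (anything except N).
The remaining 5 letters are filled from the other 7 symbols without repetition: 7 × 6 × 5 × 4 × 3 = 2520.
Total: 7 × 2520 = 17640.

17640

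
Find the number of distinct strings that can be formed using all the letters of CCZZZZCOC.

The 9 letters of CCZZZZCOC have repeats: C appearing 4 times and Z appearing 4 times.
So there are 9! / (4!·4!) = 630 distinguishable arrangements.

630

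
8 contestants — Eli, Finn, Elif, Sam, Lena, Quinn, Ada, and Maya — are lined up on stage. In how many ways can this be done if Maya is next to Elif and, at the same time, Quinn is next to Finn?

2880

Treat {Maya,Elif} as one block (2 orders) and {Quinn,Finn} as another (2 orders).
That leaves 6 units to arrange: 2 × 2 × 6! = 4 × 720 = 2880.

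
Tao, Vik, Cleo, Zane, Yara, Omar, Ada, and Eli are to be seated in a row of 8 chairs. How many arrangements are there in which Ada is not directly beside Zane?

30240

There are 8! = 40320 arrangements in all. If Ada and Zane are adjacent, merging them into one block gives 2·(7)! = 10080 arrangements.
So 40320 − 10080 = 30240 arrangements keep them apart.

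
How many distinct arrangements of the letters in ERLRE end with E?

12

With the last slot taken by E, it remains to arrange the other 4 letters (RLRE).
Those 4 letters have R appearing twice, giving (4)!/(2!) = 12.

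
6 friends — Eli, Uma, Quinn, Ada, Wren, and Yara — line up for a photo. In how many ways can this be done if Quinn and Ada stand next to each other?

Glue Quinn and Ada into one block (2 internal orders), leaving 5 units to arrange in a row.
So the count is 2·(5)! = 240.

240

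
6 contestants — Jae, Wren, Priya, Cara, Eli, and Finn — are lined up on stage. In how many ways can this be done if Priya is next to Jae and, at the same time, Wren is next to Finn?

96

Treat {Priya,Jae} as one block (2 orders) and {Wren,Finn} as another (2 orders).
That leaves 4 units to arrange: 2 × 2 × 4! = 4 × 24 = 96.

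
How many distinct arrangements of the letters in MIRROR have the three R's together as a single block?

24

Treat the 3 copies of R as a single block. The multiset to arrange is then {RRR, I, M, O}, 4 items in all.
All 4 items are distinct, so there are (4)! = 24 arrangements.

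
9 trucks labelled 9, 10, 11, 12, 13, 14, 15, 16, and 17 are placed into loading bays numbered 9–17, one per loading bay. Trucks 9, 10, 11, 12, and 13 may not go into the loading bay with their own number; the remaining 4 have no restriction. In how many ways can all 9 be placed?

205056

Let Aᵢ (for 9 ≤ i ≤ 13) be the placements that put truck i in its forbidden loading bay. Any j of these fix j positions, leaving (9−j)! ways to fill the rest, and there are C(5,j) ways to pick which j.
By inclusion–exclusion, the number of valid placements is Σ_{j=0}^{5} (−1)^j C(5,j)·(9−j)!.
Computing: 362880 − 201600 + 50400 − 7200 + 600 − 24 = 205056.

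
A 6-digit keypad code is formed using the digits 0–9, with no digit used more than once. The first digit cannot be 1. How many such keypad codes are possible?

136080

The first digit has 10−1 = 9 choices (anything except 1).
The remaining 5 digits are filled from the other 9 symbols without repetition: 9 × 8 × 7 × 6 × 5 = 15120.
Total: 9 × 15120 = 136080.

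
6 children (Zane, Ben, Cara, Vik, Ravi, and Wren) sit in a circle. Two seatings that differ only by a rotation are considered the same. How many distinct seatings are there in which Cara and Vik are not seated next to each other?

Without the restriction there are (5)! = 120 seatings.
Seatings with Cara beside Vik: treat them as a block with 2 internal orders, giving 2 × (4)! = 48.
Subtracting, 120 − 48 = 72.

72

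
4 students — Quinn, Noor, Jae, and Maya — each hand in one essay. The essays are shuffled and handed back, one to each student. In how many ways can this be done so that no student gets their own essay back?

Count assignments avoiding every fixed point. For any j of the 4 students fixed to their own essay, the other 4−j can be arranged in (4−j)! ways.
By inclusion–exclusion this is Σ_{j=0}^{4} (−1)^j C(4,j)·(4−j)!.
Computing: 24 − 24 + 12 − 4 + 1 = 9.

9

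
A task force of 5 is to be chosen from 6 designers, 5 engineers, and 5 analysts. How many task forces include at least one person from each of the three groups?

With no constraint there are C(16,5) = 4368 possible selections.
Subtract selections that omit an entire group: no designers → C(10,5) = 252; no engineers → C(11,5) = 462; no analysts → C(11,5) = 462.
Add back selections omitting two groups (i.e. drawn from a single group): C(6,5) + C(5,5) + C(5,5) = 8.
By inclusion–exclusion: 4368 − 1176 + 8 = 3200.

3200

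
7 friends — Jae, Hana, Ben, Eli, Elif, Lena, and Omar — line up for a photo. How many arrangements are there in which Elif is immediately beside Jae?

Place the 5 others and the Elif-Jae pair as 6 objects in a line; the pair has 2 internal arrangements.
So the count is 2·(6)! = 1440.

1440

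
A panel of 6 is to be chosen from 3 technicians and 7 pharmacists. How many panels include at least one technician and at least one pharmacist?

203

With no constraint there are C(10,6) = 210 possible selections.
Subtract selections that omit an entire group: no technicians → C(7,6) = 7; no pharmacists → C(3,6) = 0.
Both groups omitted at once is impossible, so 210 − 7 = 203.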